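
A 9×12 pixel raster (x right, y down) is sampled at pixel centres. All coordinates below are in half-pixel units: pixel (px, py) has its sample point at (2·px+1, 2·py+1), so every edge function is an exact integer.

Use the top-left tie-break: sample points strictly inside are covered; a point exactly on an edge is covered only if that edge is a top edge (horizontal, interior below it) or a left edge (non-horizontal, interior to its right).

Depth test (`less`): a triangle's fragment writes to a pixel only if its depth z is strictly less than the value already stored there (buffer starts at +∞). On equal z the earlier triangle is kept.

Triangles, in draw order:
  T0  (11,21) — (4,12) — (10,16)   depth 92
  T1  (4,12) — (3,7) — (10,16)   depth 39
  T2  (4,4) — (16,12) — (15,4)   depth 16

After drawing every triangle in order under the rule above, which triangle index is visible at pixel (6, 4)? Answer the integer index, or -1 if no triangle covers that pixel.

T0:
  2·area = 26
  edge (11, 21)→(4, 12): d=(-7,-9) top-left  bias=+0
  edge (4, 12)→(10, 16): d=(6,4) right/bottom  bias=-1
  edge (10, 16)→(11, 21): d=(1,5) right/bottom  bias=-1
    (3,0)@(7, 1): e=[104,-78,0] → ·  [on edge]
    (4,5)@(9, 11): e=[52,-26,0] → ·  [on edge]
    (2,6)@(5, 13): e=[2,2,22] → #
    (3,6)@(7, 13): e=[20,-6,12] → ·
    (2,7)@(5, 15): e=[-12,14,24] → ·
    (3,7)@(7, 15): e=[6,6,14] → #
    (4,7)@(9, 15): e=[24,-2,4] → ·
    (3,8)@(7, 17): e=[-8,18,16] → ·
    (4,8)@(9, 17): e=[10,10,6] → #
    (5,8)@(11, 17): e=[28,2,-4] → ·
    (4,9)@(9, 19): e=[-4,22,8] → ·
    (5,10)@(11, 21): e=[0,26,0] → ·  [on edge]
  covered (3 px):
    · · · · · · · · ·
    · · · · · · · · ·
    · · · · · · · · ·
    · · · · · · · · ·
    · · · · · · · · ·
    · · · · · · · · ·
    · · # · · · · · ·
    · · · # · · · · ·
    · · · · # · · · ·
    · · · · · · · · ·
    · · · · · · · · ·
    · · · · · · · · ·
T1:
  2·area = 26
  edge (4, 12)→(3, 7): d=(-1,-5) top-left  bias=+0
  edge (3, 7)→(10, 16): d=(7,9) right/bottom  bias=-1
  edge (10, 16)→(4, 12): d=(-6,-4) top-left  bias=+0
    (1,3)@(3, 7): e=[0,0,26] → ·  [on edge]
    (2,5)@(5, 11): e=[6,10,10] → #
    (3,5)@(7, 11): e=[16,-8,18] → ·
    (2,6)@(5, 13): e=[4,24,-2] → ·
    (3,6)@(7, 13): e=[14,6,6] → #
    (4,6)@(9, 13): e=[24,-12,14] → ·
    (3,7)@(7, 15): e=[12,20,-6] → ·
    (4,7)@(9, 15): e=[22,2,2] → #
    (5,7)@(11, 15): e=[32,-16,10] → ·
    (2,8)@(5, 17): e=[0,52,-26] → ·  [on edge]
    (4,8)@(9, 17): e=[20,16,-10] → ·
  covered (3 px):
    · · · · · · · · ·
    · · · · · · · · ·
    · · · · · · · · ·
    · · · · · · · · ·
    · · · · · · · · ·
    · · # · · · · · ·
    · · · # · · · · ·
    · · · · # · · · ·
    · · · · · · · · ·
    · · · · · · · · ·
    · · · · · · · · ·
    · · · · · · · · ·
T2:
  2·area = 88  (B↔C swapped to make it positive)
  edge (4, 4)→(15, 4): d=(11,0) top-left  bias=+0
  edge (15, 4)→(16, 12): d=(1,8) right/bottom  bias=-1
  edge (16, 12)→(4, 4): d=(-12,-8) top-left  bias=+0
    (3,2)@(7, 5): e=[11,65,12] → #
    (4,2)@(9, 5): e=[11,49,28] → #
    (5,2)@(11, 5): e=[11,33,44] → #
    (6,2)@(13, 5): e=[11,17,60] → #
    (7,2)@(15, 5): e=[11,1,76] → #
    (8,2)@(17, 5): e=[11,-15,92] → ·
    (3,3)@(7, 7): e=[33,67,-12] → ·
    (4,3)@(9, 7): e=[33,51,4] → #
    (8,3)@(17, 7): e=[33,-13,68] → ·
    (4,4)@(9, 9): e=[55,53,-20] → ·
    (5,4)@(11, 9): e=[55,37,-4] → ·
    (6,4)@(13, 9): e=[55,21,12] → #
  covered (12 px):
    · · · · · · · · ·
    · · · · · · · · ·
    · · · # # # # # ·
    · · · · # # # # ·
    · · · · · · # # ·
    · · · · · · · # ·
    · · · · · · · · ·
    · · · · · · · · ·
    · · · · · · · · ·
    · · · · · · · · ·
    · · · · · · · · ·
    · · · · · · · · ·

Z-buffer (winner per pixel, '.' = empty):
  . . . . . . . . .
  . . . . . . . . .
  . . . 2 2 2 2 2 .
  . . . . 2 2 2 2 .
  . . . . . . 2 2 .
  . . 1 . . . . 2 .
  . . 0 1 . . . . .
  . . . 0 1 . . . .
  . . . . 0 . . . .
  . . . . . . . . .
  . . . . . . . . .
  . . . . . . . . .

Final: 2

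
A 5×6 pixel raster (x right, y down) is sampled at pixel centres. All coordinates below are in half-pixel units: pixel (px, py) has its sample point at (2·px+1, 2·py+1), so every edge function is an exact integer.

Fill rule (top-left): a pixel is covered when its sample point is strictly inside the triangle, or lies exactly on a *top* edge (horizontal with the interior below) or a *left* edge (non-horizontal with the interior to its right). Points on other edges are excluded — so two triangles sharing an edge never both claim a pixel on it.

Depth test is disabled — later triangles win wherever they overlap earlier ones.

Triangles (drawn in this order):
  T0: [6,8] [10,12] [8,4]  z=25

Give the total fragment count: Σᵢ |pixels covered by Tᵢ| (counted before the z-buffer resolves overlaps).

T0:
  2·area = 24  (B↔C swapped to make it positive)
  edge (6, 8)→(8, 4): d=(2,-4) top-left  bias=+0
  edge (8, 4)→(10, 12): d=(2,8) right/bottom  bias=-1
  edge (10, 12)→(6, 8): d=(-4,-4) top-left  bias=+0
    (0,1)@(1, 3): e=[-30,54,0] → ·  [on edge]
    (1,2)@(3, 5): e=[-18,42,0] → ·  [on edge]
    (2,3)@(5, 7): e=[-6,30,0] → ·  [on edge]
    (3,3)@(7, 7): e=[2,14,8] → █
    (4,3)@(9, 7): e=[10,-2,16] → ·
    (3,4)@(7, 9): e=[6,18,0] → █  [on edge]
    (4,4)@(9, 9): e=[14,2,8] → █
    (3,5)@(7, 11): e=[10,22,-8] → ·
    (4,5)@(9, 11): e=[18,6,0] → █  [on edge]
  covered (4 px):
    · · · · ·
    · · · · ·
    · · · · ·
    · · · █ ·
    · · · █ █
    · · · · █

Answer: 4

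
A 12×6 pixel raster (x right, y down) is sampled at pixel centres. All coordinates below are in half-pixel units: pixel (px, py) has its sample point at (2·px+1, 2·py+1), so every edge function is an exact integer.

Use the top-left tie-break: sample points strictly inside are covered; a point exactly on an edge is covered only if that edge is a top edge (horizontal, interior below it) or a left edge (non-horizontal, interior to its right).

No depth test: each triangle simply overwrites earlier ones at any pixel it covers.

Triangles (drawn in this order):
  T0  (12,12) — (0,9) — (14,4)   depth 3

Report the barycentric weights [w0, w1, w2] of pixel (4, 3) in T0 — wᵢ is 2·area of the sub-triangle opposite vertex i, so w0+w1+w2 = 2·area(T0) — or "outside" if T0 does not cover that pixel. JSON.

T0:
  2·area = 102
  edge (12, 12)→(0, 9): d=(-12,-3) top-left  bias=+0
  edge (0, 9)→(14, 4): d=(14,-5) top-left  bias=+0
  edge (14, 4)→(12, 12): d=(-2,8) right/bottom  bias=-1
    (6,2)@(13, 5): e=[87,9,6] → █
    (7,2)@(15, 5): e=[93,19,-10] → ·
    (3,3)@(7, 7): e=[45,7,50] → █
    (4,3)@(9, 7): e=[51,17,34] → █
    (5,3)@(11, 7): e=[57,27,18] → █
    (7,3)@(15, 7): e=[69,47,-14] → ·
    (0,4)@(1, 9): e=[3,5,94] → █
    (1,4)@(3, 9): e=[9,15,78] → █
    (2,4)@(5, 9): e=[15,25,62] → █
    (6,4)@(13, 9): e=[39,65,-2] → ·
    (0,5)@(1, 11): e=[-21,33,90] → ·
    (1,5)@(3, 11): e=[-15,43,74] → ·
  covered (13 px):
    · · · · · · · · · · · ·
    · · · · · · · · · · · ·
    · · · · · · █ · · · · ·
    · · · █ █ █ █ · · · · ·
    █ █ █ █ █ █ · · · · · ·
    · · · · █ █ · · · · · ·

Answer: [17,34,51]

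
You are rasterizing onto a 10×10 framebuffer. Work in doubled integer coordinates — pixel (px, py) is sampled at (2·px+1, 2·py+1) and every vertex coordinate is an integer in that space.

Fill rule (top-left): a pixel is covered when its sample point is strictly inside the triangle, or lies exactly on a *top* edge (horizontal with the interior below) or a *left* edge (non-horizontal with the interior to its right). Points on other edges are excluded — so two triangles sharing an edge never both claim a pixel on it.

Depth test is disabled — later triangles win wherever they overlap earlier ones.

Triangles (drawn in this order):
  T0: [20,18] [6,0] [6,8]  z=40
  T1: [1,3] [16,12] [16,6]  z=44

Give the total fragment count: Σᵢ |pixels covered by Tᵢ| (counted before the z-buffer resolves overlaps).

T0:
  2·area = 112  (B↔C swapped to make it positive)
  edge (20, 18)→(6, 8): d=(-14,-10) top-left  bias=+0
  edge (6, 8)→(6, 0): d=(0,-8) top-left  bias=+0
  edge (6, 0)→(20, 18): d=(14,18) right/bottom  bias=-1
    (3,1)@(7, 3): e=[80,8,24] → #
    (4,1)@(9, 3): e=[100,24,-12] → ·
    (3,2)@(7, 5): e=[52,8,52] → #
    (4,2)@(9, 5): e=[72,24,16] → #
    (5,2)@(11, 5): e=[92,40,-20] → ·
    (3,3)@(7, 7): e=[24,8,80] → #
    (5,3)@(11, 7): e=[64,40,8] → #
    (6,3)@(13, 7): e=[84,56,-28] → ·
    (3,4)@(7, 9): e=[-4,8,108] → ·
    (4,4)@(9, 9): e=[16,24,72] → #
    (6,4)@(13, 9): e=[56,56,0] → ·  [on edge]
    (4,5)@(9, 11): e=[-12,24,100] → ·
    (6,6)@(13, 13): e=[0,56,56] → #  [on edge]
  covered (14 px):
    · · · · · · · · · ·
    · · · # · · · · · ·
    · · · # # · · · · ·
    · · · # # # · · · ·
    · · · · # # · · · ·
    · · · · · # # · · ·
    · · · · · · # # · ·
    · · · · · · · · # ·
    · · · · · · · · · #
    · · · · · · · · · ·
T1:
  2·area = 90  (B↔C swapped to make it positive)
  edge (1, 3)→(16, 6): d=(15,3) right/bottom  bias=-1
  edge (16, 6)→(16, 12): d=(0,6) right/bottom  bias=-1
  edge (16, 12)→(1, 3): d=(-15,-9) top-left  bias=+0
    (0,1)@(1, 3): e=[0,90,0] → ·  [on edge]
    (2,2)@(5, 5): e=[18,66,6] → #
    (3,2)@(7, 5): e=[12,54,24] → #
    (4,2)@(9, 5): e=[6,42,42] → #
    (5,2)@(11, 5): e=[0,30,60] → ·  [on edge]
    (2,3)@(5, 7): e=[48,66,-24] → ·
    (3,3)@(7, 7): e=[42,54,-6] → ·
    (4,3)@(9, 7): e=[36,42,12] → #
    (5,3)@(11, 7): e=[30,30,30] → #
    (6,3)@(13, 7): e=[24,18,48] → #
    (7,3)@(15, 7): e=[18,6,66] → #
    (8,3)@(17, 7): e=[12,-6,84] → ·
    (5,4)@(11, 9): e=[60,30,0] → #  [on edge]
  covered (11 px):
    · · · · · · · · · ·
    · · · · · · · · · ·
    · · # # # · · · · ·
    · · · · # # # # · ·
    · · · · · # # # · ·
    · · · · · · · # · ·
    · · · · · · · · · ·
    · · · · · · · · · ·
    · · · · · · · · · ·
    · · · · · · · · · ·

Final: 25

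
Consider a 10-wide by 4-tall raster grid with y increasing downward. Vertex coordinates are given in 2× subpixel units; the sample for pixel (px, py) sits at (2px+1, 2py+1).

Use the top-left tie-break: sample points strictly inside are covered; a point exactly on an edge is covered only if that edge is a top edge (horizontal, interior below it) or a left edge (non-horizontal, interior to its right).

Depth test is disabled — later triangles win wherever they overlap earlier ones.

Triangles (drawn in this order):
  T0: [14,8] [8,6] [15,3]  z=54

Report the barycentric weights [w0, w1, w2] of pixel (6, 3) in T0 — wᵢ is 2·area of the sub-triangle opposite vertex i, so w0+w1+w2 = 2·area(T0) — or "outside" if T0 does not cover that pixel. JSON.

T0:
  2·area = 32
  edge (14, 8)→(8, 6): d=(-6,-2) top-left  bias=+0
  edge (8, 6)→(15, 3): d=(7,-3) top-left  bias=+0
  edge (15, 3)→(14, 8): d=(-1,5) right/bottom  bias=-1
    (7,1)@(15, 3): e=[32,0,0] → .  [on edge]
    (2,2)@(5, 5): e=[0,-16,48] → .  [on edge]
    (5,2)@(11, 5): e=[12,2,18] → X
    (6,2)@(13, 5): e=[16,8,8] → X
    (7,2)@(15, 5): e=[20,14,-2] → .
    (5,3)@(11, 7): e=[0,16,16] → X  [on edge]
    (7,3)@(15, 7): e=[8,28,-4] → .
  covered (4 px):
    . . . . . . . . . .
    . . . . . . . . . .
    . . . . . X X . . .
    . . . . . X X . . .

Answer: [22,6,4]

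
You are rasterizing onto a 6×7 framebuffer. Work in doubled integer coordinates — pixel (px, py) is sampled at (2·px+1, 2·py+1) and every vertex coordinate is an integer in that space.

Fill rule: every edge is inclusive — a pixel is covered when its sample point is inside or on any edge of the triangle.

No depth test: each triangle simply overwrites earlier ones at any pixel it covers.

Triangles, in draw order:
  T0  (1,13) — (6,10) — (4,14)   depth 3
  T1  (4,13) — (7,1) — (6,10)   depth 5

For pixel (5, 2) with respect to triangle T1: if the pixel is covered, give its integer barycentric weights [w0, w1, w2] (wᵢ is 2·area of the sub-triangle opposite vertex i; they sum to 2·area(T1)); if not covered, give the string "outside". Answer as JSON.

T0:
  2·area = 14
  edge (1, 13)→(6, 10): d=(5,-3) inclusive
  edge (6, 10)→(4, 14): d=(-2,4) inclusive
  edge (4, 14)→(1, 13): d=(-3,-1) inclusive
    (5,3)@(11, 7): e=[0,-14,28] → ·  [on edge]
    (2,5)@(5, 11): e=[2,2,10] → █
    (3,5)@(7, 11): e=[8,-6,12] → ·
    (0,6)@(1, 13): e=[0,14,0] → █  [on edge]
    (1,6)@(3, 13): e=[6,6,2] → █
    (2,6)@(5, 13): e=[12,-2,4] → ·
  covered (3 px):
    · · · · · ·
    · · · · · ·
    · · · · · ·
    · · · · · ·
    · · · · · ·
    · · █ · · ·
    █ █ · · · ·
T1:
  2·area = 15
  edge (4, 13)→(7, 1): d=(3,-12) inclusive
  edge (7, 1)→(6, 10): d=(-1,9) inclusive
  edge (6, 10)→(4, 13): d=(-2,3) inclusive
    (3,0)@(7, 1): e=[0,0,15] → █  [on edge]
    (4,0)@(9, 1): e=[24,-18,9] → ·
    (3,1)@(7, 3): e=[6,-2,11] → ·
    (2,4)@(5, 9): e=[0,10,5] → █  [on edge]
    (3,4)@(7, 9): e=[24,-8,-1] → ·
    (2,5)@(5, 11): e=[6,8,1] → █
    (3,5)@(7, 11): e=[30,-10,-5] → ·
    (2,6)@(5, 13): e=[12,6,-3] → ·
  covered (3 px):
    · · · █ · ·
    · · · · · ·
    · · · · · ·
    · · · · · ·
    · · █ · · ·
    · · █ · · ·
    · · · · · ·

Final: "outside"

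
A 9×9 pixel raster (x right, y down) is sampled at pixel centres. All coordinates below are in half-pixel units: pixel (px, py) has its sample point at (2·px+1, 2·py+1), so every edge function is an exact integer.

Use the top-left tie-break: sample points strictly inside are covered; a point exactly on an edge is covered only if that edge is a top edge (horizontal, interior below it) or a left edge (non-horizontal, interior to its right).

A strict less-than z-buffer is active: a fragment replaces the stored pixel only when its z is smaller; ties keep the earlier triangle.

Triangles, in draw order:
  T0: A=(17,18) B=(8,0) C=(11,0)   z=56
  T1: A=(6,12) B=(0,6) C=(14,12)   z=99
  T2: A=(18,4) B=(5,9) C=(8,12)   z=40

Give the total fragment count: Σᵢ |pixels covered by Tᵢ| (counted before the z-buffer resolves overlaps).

T0:
  2·area = 54
  edge (17, 18)→(8, 0): d=(-9,-18) top-left  bias=+0
  edge (8, 0)→(11, 0): d=(3,0) top-left  bias=+0
  edge (11, 0)→(17, 18): d=(6,18) right/bottom  bias=-1
    (4,0)@(9, 1): e=[9,3,42] → █
    (5,0)@(11, 1): e=[45,3,6] → █
    (6,0)@(13, 1): e=[81,3,-30] → ·
    (4,1)@(9, 3): e=[-9,9,54] → ·
    (5,1)@(11, 3): e=[27,9,18] → █
    (6,1)@(13, 3): e=[63,9,-18] → ·
    (5,2)@(11, 5): e=[9,15,30] → █
    (6,2)@(13, 5): e=[45,15,-6] → ·
    (5,3)@(11, 7): e=[-9,21,42] → ·
    (6,3)@(13, 7): e=[27,21,6] → █
    (7,3)@(15, 7): e=[63,21,-30] → ·
    (6,4)@(13, 9): e=[9,27,18] → █
  covered (7 px):
    · · · · █ █ · · ·
    · · · · · █ · · ·
    · · · · · █ · · ·
    · · · · · · █ · ·
    · · · · · · █ · ·
    · · · · · · · · ·
    · · · · · · · █ ·
    · · · · · · · · ·
    · · · · · · · · ·
T1:
  2·area = 48
  edge (6, 12)→(0, 6): d=(-6,-6) top-left  bias=+0
  edge (0, 6)→(14, 12): d=(14,6) right/bottom  bias=-1
  edge (14, 12)→(6, 12): d=(-8,0) right/bottom  bias=-1
    (0,3)@(1, 7): e=[0,8,40] → █  [on edge]
    (1,3)@(3, 7): e=[12,-4,40] → ·
    (0,4)@(1, 9): e=[-12,36,24] → ·
    (1,4)@(3, 9): e=[0,24,24] → █  [on edge]
    (2,4)@(5, 9): e=[12,12,24] → █
    (3,4)@(7, 9): e=[24,0,24] → ·  [on edge]
    (1,5)@(3, 11): e=[-12,52,8] → ·
    (2,5)@(5, 11): e=[0,40,8] → █  [on edge]
    (3,5)@(7, 11): e=[12,28,8] → █
    (4,5)@(9, 11): e=[24,16,8] → █
    (5,5)@(11, 11): e=[36,4,8] → █
    (6,5)@(13, 11): e=[48,-8,8] → ·
    (3,6)@(7, 13): e=[0,56,-8] → ·  [on edge]
    (4,7)@(9, 15): e=[0,72,-24] → ·  [on edge]
    (5,8)@(11, 17): e=[0,88,-40] → ·  [on edge]
  covered (7 px):
    · · · · · · · · ·
    · · · · · · · · ·
    · · · · · · · · ·
    █ · · · · · · · ·
    · █ █ · · · · · ·
    · · █ █ █ █ · · ·
    · · · · · · · · ·
    · · · · · · · · ·
    · · · · · · · · ·
T2:
  2·area = 54  (B↔C swapped to make it positive)
  edge (18, 4)→(8, 12): d=(-10,8) right/bottom  bias=-1
  edge (8, 12)→(5, 9): d=(-3,-3) top-left  bias=+0
  edge (5, 9)→(18, 4): d=(13,-5) top-left  bias=+0
    (0,2)@(1, 5): e=[126,0,-72] → ·  [on edge]
    (1,3)@(3, 7): e=[90,0,-36] → ·  [on edge]
    (5,3)@(11, 7): e=[26,24,4] → █
    (6,3)@(13, 7): e=[10,30,14] → █
    (7,3)@(15, 7): e=[-6,36,24] → ·
    (2,4)@(5, 9): e=[54,0,0] → █  [on edge]
    (3,4)@(7, 9): e=[38,6,10] → █
    (4,4)@(9, 9): e=[22,12,20] → █
    (6,4)@(13, 9): e=[-10,24,40] → ·
    (2,5)@(5, 11): e=[34,-6,26] → ·
    (3,5)@(7, 11): e=[18,0,36] → █  [on edge]
    (5,5)@(11, 11): e=[-14,12,56] → ·
    (4,6)@(9, 13): e=[-18,0,72] → ·  [on edge]
    (5,7)@(11, 15): e=[-54,0,108] → ·  [on edge]
    (6,8)@(13, 17): e=[-90,0,144] → ·  [on edge]
  covered (8 px):
    · · · · · · · · ·
    · · · · · · · · ·
    · · · · · · · · ·
    · · · · · █ █ · ·
    · · █ █ █ █ · · ·
    · · · █ █ · · · ·
    · · · · · · · · ·
    · · · · · · · · ·
    · · · · · · · · ·

Result: 22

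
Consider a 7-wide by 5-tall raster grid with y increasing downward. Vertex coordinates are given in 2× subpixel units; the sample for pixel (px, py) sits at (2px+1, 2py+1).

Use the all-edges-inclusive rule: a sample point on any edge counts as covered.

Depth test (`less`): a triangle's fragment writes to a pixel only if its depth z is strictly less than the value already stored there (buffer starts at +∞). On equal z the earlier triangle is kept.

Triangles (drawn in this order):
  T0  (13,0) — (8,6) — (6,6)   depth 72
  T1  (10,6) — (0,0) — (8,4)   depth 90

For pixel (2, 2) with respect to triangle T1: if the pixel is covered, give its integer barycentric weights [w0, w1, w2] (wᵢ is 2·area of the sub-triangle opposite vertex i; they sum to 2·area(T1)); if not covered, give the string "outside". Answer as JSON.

T0:
  2·area = 12
  edge (13, 0)→(8, 6): d=(-5,6) inclusive
  edge (8, 6)→(6, 6): d=(-2,0) inclusive
  edge (6, 6)→(13, 0): d=(7,-6) inclusive
  covered (0 px):
    · · · · · · ·
    · · · · · · ·
    · · · · · · ·
    · · · · · · ·
    · · · · · · ·
T1:
  2·area = 8
  edge (10, 6)→(0, 0): d=(-10,-6) inclusive
  edge (0, 0)→(8, 4): d=(8,4) inclusive
  edge (8, 4)→(10, 6): d=(2,2) inclusive
    (2,0)@(5, 1): e=[20,-12,0] → ·  [on edge]
    (2,1)@(5, 3): e=[0,4,4] → █  [on edge]
    (3,1)@(7, 3): e=[12,-4,0] → ·  [on edge]
    (2,2)@(5, 5): e=[-20,20,8] → ·
    (4,2)@(9, 5): e=[4,4,0] → █  [on edge]
    (5,2)@(11, 5): e=[16,-4,-4] → ·
    (4,3)@(9, 7): e=[-16,20,4] → ·
    (5,3)@(11, 7): e=[-4,12,0] → ·  [on edge]
    (6,4)@(13, 9): e=[-12,20,0] → ·  [on edge]
  covered (2 px):
    · · · · · · ·
    · · █ · · · ·
    · · · · █ · ·
    · · · · · · ·
    · · · · · · ·

Final: "outside"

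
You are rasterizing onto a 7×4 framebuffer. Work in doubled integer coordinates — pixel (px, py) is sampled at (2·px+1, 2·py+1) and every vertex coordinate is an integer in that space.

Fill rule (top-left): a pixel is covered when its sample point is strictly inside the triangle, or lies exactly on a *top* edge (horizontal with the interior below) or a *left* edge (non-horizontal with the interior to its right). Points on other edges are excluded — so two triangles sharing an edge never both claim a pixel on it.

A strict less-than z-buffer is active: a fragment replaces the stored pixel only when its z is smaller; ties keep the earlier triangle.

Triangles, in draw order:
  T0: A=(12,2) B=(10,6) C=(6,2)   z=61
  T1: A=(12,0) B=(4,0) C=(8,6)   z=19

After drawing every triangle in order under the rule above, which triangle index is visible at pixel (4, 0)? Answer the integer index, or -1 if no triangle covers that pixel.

T0:
  2·area = 24
  edge (12, 2)→(10, 6): d=(-2,4) right/bottom  bias=-1
  edge (10, 6)→(6, 2): d=(-4,-4) top-left  bias=+0
  edge (6, 2)→(12, 2): d=(6,0) top-left  bias=+0
    (2,0)@(5, 1): e=[30,0,-6] → ·  [on edge]
    (3,1)@(7, 3): e=[18,0,6] → #  [on edge]
    (4,1)@(9, 3): e=[10,8,6] → #
    (5,1)@(11, 3): e=[2,16,6] → #
    (6,1)@(13, 3): e=[-6,24,6] → ·
    (3,2)@(7, 5): e=[14,-8,18] → ·
    (4,2)@(9, 5): e=[6,0,18] → #  [on edge]
    (5,2)@(11, 5): e=[-2,8,18] → ·
    (4,3)@(9, 7): e=[2,-8,30] → ·
    (5,3)@(11, 7): e=[-6,0,30] → ·  [on edge]
  covered (4 px):
    · · · · · · ·
    · · · # # # ·
    · · · · # · ·
    · · · · · · ·
T1:
  2·area = 48  (B↔C swapped to make it positive)
  edge (12, 0)→(8, 6): d=(-4,6) right/bottom  bias=-1
  edge (8, 6)→(4, 0): d=(-4,-6) top-left  bias=+0
  edge (4, 0)→(12, 0): d=(8,0) top-left  bias=+0
    (2,0)@(5, 1): e=[38,2,8] → #
    (3,0)@(7, 1): e=[26,14,8] → #
    (4,0)@(9, 1): e=[14,26,8] → #
    (5,0)@(11, 1): e=[2,38,8] → #
    (6,0)@(13, 1): e=[-10,50,8] → ·
    (2,1)@(5, 3): e=[30,-6,24] → ·
    (3,1)@(7, 3): e=[18,6,24] → #
    (5,1)@(11, 3): e=[-6,30,24] → ·
    (3,2)@(7, 5): e=[10,-2,40] → ·
    (4,2)@(9, 5): e=[-2,10,40] → ·
  covered (6 px):
    · · # # # # ·
    · · · # # · ·
    · · · · · · ·
    · · · · · · ·

Z-buffer (winner per pixel, '.' = empty):
  . . 1 1 1 1 .
  . . . 1 1 0 .
  . . . . 0 . .
  . . . . . . .

Final: 1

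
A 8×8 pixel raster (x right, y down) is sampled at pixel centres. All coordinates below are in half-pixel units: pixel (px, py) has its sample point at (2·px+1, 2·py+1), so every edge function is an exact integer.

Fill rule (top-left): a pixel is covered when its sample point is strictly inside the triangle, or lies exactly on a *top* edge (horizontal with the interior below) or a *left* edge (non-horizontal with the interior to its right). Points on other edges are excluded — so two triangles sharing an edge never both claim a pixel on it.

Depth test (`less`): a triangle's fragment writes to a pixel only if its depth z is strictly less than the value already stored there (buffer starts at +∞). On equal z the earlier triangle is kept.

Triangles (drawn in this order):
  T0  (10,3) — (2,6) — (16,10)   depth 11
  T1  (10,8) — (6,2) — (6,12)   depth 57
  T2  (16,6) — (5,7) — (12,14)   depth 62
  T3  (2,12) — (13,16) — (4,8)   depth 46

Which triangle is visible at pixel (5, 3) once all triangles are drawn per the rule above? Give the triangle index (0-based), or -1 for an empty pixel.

T0:
  2·area = 74  (B↔C swapped to make it positive)
  edge (10, 3)→(16, 10): d=(6,7) right/bottom  bias=-1
  edge (16, 10)→(2, 6): d=(-14,-4) top-left  bias=+0
  edge (2, 6)→(10, 3): d=(8,-3) top-left  bias=+0
    (2,2)@(5, 5): e=[47,26,1] → █
    (3,2)@(7, 5): e=[33,34,7] → █
    (4,2)@(9, 5): e=[19,42,13] → █
    (5,2)@(11, 5): e=[5,50,19] → █
    (6,2)@(13, 5): e=[-9,58,25] → ·
    (2,3)@(5, 7): e=[59,-2,17] → ·
    (3,3)@(7, 7): e=[45,6,23] → █
    (6,3)@(13, 7): e=[3,30,41] → █
    (7,3)@(15, 7): e=[-11,38,47] → ·
    (3,4)@(7, 9): e=[57,-22,39] → ·
    (4,4)@(9, 9): e=[43,-14,45] → ·
    (5,4)@(11, 9): e=[29,-6,51] → ·
  covered (10 px):
    · · · · · · · ·
    · · · · · · · ·
    · · █ █ █ █ · ·
    · · · █ █ █ █ ·
    · · · · · · █ █
    · · · · · · · ·
    · · · · · · · ·
    · · · · · · · ·
T1:
  2·area = 40  (B↔C swapped to make it positive)
  edge (10, 8)→(6, 12): d=(-4,4) right/bottom  bias=-1
  edge (6, 12)→(6, 2): d=(0,-10) top-left  bias=+0
  edge (6, 2)→(10, 8): d=(4,6) right/bottom  bias=-1
    (7,1)@(15, 3): e=[0,90,-50] → ·  [on edge]
    (3,2)@(7, 5): e=[24,10,6] → █
    (4,2)@(9, 5): e=[16,30,-6] → ·
    (6,2)@(13, 5): e=[0,70,-30] → ·  [on edge]
    (3,3)@(7, 7): e=[16,10,14] → █
    (4,3)@(9, 7): e=[8,30,2] → █
    (5,3)@(11, 7): e=[0,50,-10] → ·  [on edge]
    (3,4)@(7, 9): e=[8,10,22] → █
    (4,4)@(9, 9): e=[0,30,10] → ·  [on edge]
    (3,5)@(7, 11): e=[0,10,30] → ·  [on edge]
    (2,6)@(5, 13): e=[0,-10,50] → ·  [on edge]
    (1,7)@(3, 15): e=[0,-30,70] → ·  [on edge]
  covered (4 px):
    · · · · · · · ·
    · · · · · · · ·
    · · · █ · · · ·
    · · · █ █ · · ·
    · · · █ · · · ·
    · · · · · · · ·
    · · · · · · · ·
    · · · · · · · ·
T2:
  2·area = 84  (B↔C swapped to make it positive)
  edge (16, 6)→(12, 14): d=(-4,8) right/bottom  bias=-1
  edge (12, 14)→(5, 7): d=(-7,-7) top-left  bias=+0
  edge (5, 7)→(16, 6): d=(11,-1) top-left  bias=+0
    (0,1)@(1, 3): e=[132,0,-48] → ·  [on edge]
    (1,2)@(3, 5): e=[108,0,-24] → ·  [on edge]
    (2,3)@(5, 7): e=[84,0,0] → █  [on edge]
    (3,3)@(7, 7): e=[68,14,2] → █
    (4,3)@(9, 7): e=[52,28,4] → █
    (5,3)@(11, 7): e=[36,42,6] → █
    (6,3)@(13, 7): e=[20,56,8] → █
    (7,3)@(15, 7): e=[4,70,10] → █
    (2,4)@(5, 9): e=[76,-14,22] → ·
    (3,4)@(7, 9): e=[60,0,24] → █  [on edge]
    (7,4)@(15, 9): e=[-4,56,32] → ·
    (3,5)@(7, 11): e=[52,-14,46] → ·
    (4,5)@(9, 11): e=[36,0,48] → █  [on edge]
    (5,6)@(11, 13): e=[12,0,72] → █  [on edge]
    (6,7)@(13, 15): e=[-12,0,96] → ·  [on edge]
  covered (14 px):
    · · · · · · · ·
    · · · · · · · ·
    · · · · · · · ·
    · · █ █ █ █ █ █
    · · · █ █ █ █ ·
    · · · · █ █ █ ·
    · · · · · █ · ·
    · · · · · · · ·
T3:
  2·area = 52  (B↔C swapped to make it positive)
  edge (2, 12)→(4, 8): d=(2,-4) top-left  bias=+0
  edge (4, 8)→(13, 16): d=(9,8) right/bottom  bias=-1
  edge (13, 16)→(2, 12): d=(-11,-4) top-left  bias=+0
    (2,4)@(5, 9): e=[6,1,45] → █
    (3,4)@(7, 9): e=[14,-15,53] → ·
    (1,5)@(3, 11): e=[2,35,15] → █
    (3,5)@(7, 11): e=[18,3,31] → █
    (4,5)@(9, 11): e=[26,-13,39] → ·
    (1,6)@(3, 13): e=[6,53,-7] → ·
    (2,6)@(5, 13): e=[14,37,1] → █
    (4,6)@(9, 13): e=[30,5,17] → █
    (5,6)@(11, 13): e=[38,-11,25] → ·
    (2,7)@(5, 15): e=[18,55,-21] → ·
    (3,7)@(7, 15): e=[26,39,-13] → ·
    (4,7)@(9, 15): e=[34,23,-5] → ·
  covered (8 px):
    · · · · · · · ·
    · · · · · · · ·
    · · · · · · · ·
    · · · · · · · ·
    · · █ · · · · ·
    · █ █ █ · · · ·
    · · █ █ █ · · ·
    · · · · · █ · ·

Z-buffer (winner per pixel, '.' = empty):
  . . . . . . . .
  . . . . . . . .
  . . 0 0 0 0 . .
  . . 2 0 0 0 0 2
  . . 3 1 2 2 0 0
  . 3 3 3 2 2 2 .
  . . 3 3 3 2 . .
  . . . . . 3 . .

Final: 0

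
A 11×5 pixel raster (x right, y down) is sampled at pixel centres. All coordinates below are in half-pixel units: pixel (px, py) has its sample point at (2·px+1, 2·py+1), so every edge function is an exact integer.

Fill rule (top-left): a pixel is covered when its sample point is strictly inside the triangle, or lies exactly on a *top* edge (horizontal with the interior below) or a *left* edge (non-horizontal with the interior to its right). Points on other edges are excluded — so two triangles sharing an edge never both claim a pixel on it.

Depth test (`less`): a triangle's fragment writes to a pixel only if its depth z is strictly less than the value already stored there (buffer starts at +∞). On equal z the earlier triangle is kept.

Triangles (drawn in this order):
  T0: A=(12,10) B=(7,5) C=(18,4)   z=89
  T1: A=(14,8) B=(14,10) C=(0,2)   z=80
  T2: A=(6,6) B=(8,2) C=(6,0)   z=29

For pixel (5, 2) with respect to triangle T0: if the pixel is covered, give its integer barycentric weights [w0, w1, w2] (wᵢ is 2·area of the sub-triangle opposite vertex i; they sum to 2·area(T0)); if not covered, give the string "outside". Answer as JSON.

T0:
  2·area = 60
  edge (12, 10)→(7, 5): d=(-5,-5) top-left  bias=+0
  edge (7, 5)→(18, 4): d=(11,-1) top-left  bias=+0
  edge (18, 4)→(12, 10): d=(-6,6) right/bottom  bias=-1
    (1,0)@(3, 1): e=[0,-48,108] → .  [on edge]
    (10,0)@(21, 1): e=[90,-30,0] → .  [on edge]
    (2,1)@(5, 3): e=[0,-24,84] → .  [on edge]
    (9,1)@(19, 3): e=[70,-10,0] → .  [on edge]
    (3,2)@(7, 5): e=[0,0,60] → X  [on edge]
    (4,2)@(9, 5): e=[10,2,48] → X
    (5,2)@(11, 5): e=[20,4,36] → X
    (6,2)@(13, 5): e=[30,6,24] → X
    (7,2)@(15, 5): e=[40,8,12] → X
    (8,2)@(17, 5): e=[50,10,0] → .  [on edge]
    (3,3)@(7, 7): e=[-10,22,48] → .
    (4,3)@(9, 7): e=[0,24,36] → X  [on edge]
    (7,3)@(15, 7): e=[30,30,0] → .  [on edge]
    (5,4)@(11, 9): e=[0,48,12] → X  [on edge]
    (6,4)@(13, 9): e=[10,50,0] → .  [on edge]
  covered (9 px):
    . . . . . . . . . . .
    . . . . . . . . . . .
    . . . X X X X X . . .
    . . . . X X X . . . .
    . . . . . X . . . . .
T1:
  2·area = 28
  edge (14, 8)→(14, 10): d=(0,2) right/bottom  bias=-1
  edge (14, 10)→(0, 2): d=(-14,-8) top-left  bias=+0
  edge (0, 2)→(14, 8): d=(14,6) right/bottom  bias=-1
    (3,2)@(7, 5): e=[14,14,0] → .  [on edge]
    (4,3)@(9, 7): e=[10,2,16] → X
    (5,3)@(11, 7): e=[6,18,4] → X
    (6,3)@(13, 7): e=[2,34,-8] → .
    (4,4)@(9, 9): e=[10,-26,44] → .
    (5,4)@(11, 9): e=[6,-10,32] → .
    (6,4)@(13, 9): e=[2,6,20] → X
    (7,4)@(15, 9): e=[-2,22,8] → .
  covered (3 px):
    . . . . . . . . . . .
    . . . . . . . . . . .
    . . . . . . . . . . .
    . . . . X X . . . . .
    . . . . . . X . . . .
T2:
  2·area = 12  (B↔C swapped to make it positive)
  edge (6, 6)→(6, 0): d=(0,-6) top-left  bias=+0
  edge (6, 0)→(8, 2): d=(2,2) right/bottom  bias=-1
  edge (8, 2)→(6, 6): d=(-2,4) right/bottom  bias=-1
    (3,0)@(7, 1): e=[6,0,6] → .  [on edge]
    (3,1)@(7, 3): e=[6,4,2] → X
    (4,1)@(9, 3): e=[18,0,-6] → .  [on edge]
    (3,2)@(7, 5): e=[6,8,-2] → .
    (5,2)@(11, 5): e=[30,0,-18] → .  [on edge]
    (6,3)@(13, 7): e=[42,0,-30] → .  [on edge]
    (7,4)@(15, 9): e=[54,0,-42] → .  [on edge]
  covered (1 px):
    . . . . . . . . . . .
    . . . X . . . . . . .
    . . . . . . . . . . .
    . . . . . . . . . . .
    . . . . . . . . . . .

Final: [4,36,20]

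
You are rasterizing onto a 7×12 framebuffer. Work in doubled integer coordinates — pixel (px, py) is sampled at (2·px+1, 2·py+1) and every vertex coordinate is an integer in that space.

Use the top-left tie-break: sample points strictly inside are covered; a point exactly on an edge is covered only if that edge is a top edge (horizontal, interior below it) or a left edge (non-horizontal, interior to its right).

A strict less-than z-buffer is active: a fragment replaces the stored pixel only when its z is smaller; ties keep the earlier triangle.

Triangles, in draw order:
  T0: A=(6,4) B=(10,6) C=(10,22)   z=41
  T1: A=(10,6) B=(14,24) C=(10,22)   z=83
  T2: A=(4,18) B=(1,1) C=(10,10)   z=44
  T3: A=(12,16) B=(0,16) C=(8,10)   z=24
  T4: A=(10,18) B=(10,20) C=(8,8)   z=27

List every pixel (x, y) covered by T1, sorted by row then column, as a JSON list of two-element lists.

T0:
  2·area = 64
  edge (6, 4)→(10, 6): d=(4,2) right/bottom  bias=-1
  edge (10, 6)→(10, 22): d=(0,16) right/bottom  bias=-1
  edge (10, 22)→(6, 4): d=(-4,-18) top-left  bias=+0
    (3,2)@(7, 5): e=[2,48,14] → #
    (4,2)@(9, 5): e=[-2,16,50] → ·
    (3,3)@(7, 7): e=[10,48,6] → #
    (4,3)@(9, 7): e=[6,16,42] → #
    (5,3)@(11, 7): e=[2,-16,78] → ·
    (3,4)@(7, 9): e=[18,48,-2] → ·
    (4,4)@(9, 9): e=[14,16,34] → #
    (5,4)@(11, 9): e=[10,-16,70] → ·
    (4,5)@(9, 11): e=[22,16,26] → #
    (5,5)@(11, 11): e=[18,-16,62] → ·
    (4,6)@(9, 13): e=[30,16,18] → #
    (5,6)@(11, 13): e=[26,-16,54] → ·
  covered (8 px):
    · · · · · · ·
    · · · · · · ·
    · · · # · · ·
    · · · # # · ·
    · · · · # · ·
    · · · · # · ·
    · · · · # · ·
    · · · · # · ·
    · · · · # · ·
    · · · · · · ·
    · · · · · · ·
    · · · · · · ·
T1:
  2·area = 64
  edge (10, 6)→(14, 24): d=(4,18) right/bottom  bias=-1
  edge (14, 24)→(10, 22): d=(-4,-2) top-left  bias=+0
  edge (10, 22)→(10, 6): d=(0,-16) top-left  bias=+0
    (5,5)@(11, 11): e=[2,46,16] → #
    (6,5)@(13, 11): e=[-34,50,48] → ·
    (5,6)@(11, 13): e=[10,38,16] → #
    (6,6)@(13, 13): e=[-26,42,48] → ·
    (5,7)@(11, 15): e=[18,30,16] → #
    (6,7)@(13, 15): e=[-18,34,48] → ·
    (5,8)@(11, 17): e=[26,22,16] → #
    (6,8)@(13, 17): e=[-10,26,48] → ·
    (5,9)@(11, 19): e=[34,14,16] → #
    (6,9)@(13, 19): e=[-2,18,48] → ·
    (5,10)@(11, 21): e=[42,6,16] → #
    (6,10)@(13, 21): e=[6,10,48] → #
  covered (8 px):
    · · · · · · ·
    · · · · · · ·
    · · · · · · ·
    · · · · · · ·
    · · · · · · ·
    · · · · · # ·
    · · · · · # ·
    · · · · · # ·
    · · · · · # ·
    · · · · · # ·
    · · · · · # #
    · · · · · · #
T2:
  2·area = 126
  edge (4, 18)→(1, 1): d=(-3,-17) top-left  bias=+0
  edge (1, 1)→(10, 10): d=(9,9) right/bottom  bias=-1
  edge (10, 10)→(4, 18): d=(-6,8) right/bottom  bias=-1
    (0,0)@(1, 1): e=[0,0,126] → ·  [on edge]
    (1,1)@(3, 3): e=[28,0,98] → ·  [on edge]
    (1,2)@(3, 5): e=[22,18,86] → #
    (2,2)@(5, 5): e=[56,0,70] → ·  [on edge]
    (1,3)@(3, 7): e=[16,36,74] → #
    (2,3)@(5, 7): e=[50,18,58] → #
    (3,3)@(7, 7): e=[84,0,42] → ·  [on edge]
    (1,4)@(3, 9): e=[10,54,62] → #
    (3,4)@(7, 9): e=[78,18,30] → #
    (4,4)@(9, 9): e=[112,0,14] → ·  [on edge]
    (1,5)@(3, 11): e=[4,72,50] → #
    (4,5)@(9, 11): e=[106,18,2] → #
    (5,5)@(11, 11): e=[140,0,-14] → ·  [on edge]
    (6,6)@(13, 13): e=[168,0,-42] → ·  [on edge]
  covered (13 px):
    · · · · · · ·
    · · · · · · ·
    · # · · · · ·
    · # # · · · ·
    · # # # · · ·
    · # # # # · ·
    · · # # · · ·
    · · # · · · ·
    · · · · · · ·
    · · · · · · ·
    · · · · · · ·
    · · · · · · ·
T3:
  2·area = 72
  edge (12, 16)→(0, 16): d=(-12,0) right/bottom  bias=-1
  edge (0, 16)→(8, 10): d=(8,-6) top-left  bias=+0
  edge (8, 10)→(12, 16): d=(4,6) right/bottom  bias=-1
    (3,5)@(7, 11): e=[60,2,10] → #
    (4,5)@(9, 11): e=[60,14,-2] → ·
    (2,6)@(5, 13): e=[36,6,30] → #
    (4,6)@(9, 13): e=[36,30,6] → #
    (5,6)@(11, 13): e=[36,42,-6] → ·
    (1,7)@(3, 15): e=[12,10,50] → #
    (5,7)@(11, 15): e=[12,58,2] → #
    (6,7)@(13, 15): e=[12,70,-10] → ·
    (1,8)@(3, 17): e=[-12,26,58] → ·
    (2,8)@(5, 17): e=[-12,38,46] → ·
    (3,8)@(7, 17): e=[-12,50,34] → ·
    (4,8)@(9, 17): e=[-12,62,22] → ·
  covered (9 px):
    · · · · · · ·
    · · · · · · ·
    · · · · · · ·
    · · · · · · ·
    · · · · · · ·
    · · · # · · ·
    · · # # # · ·
    · # # # # # ·
    · · · · · · ·
    · · · · · · ·
    · · · · · · ·
    · · · · · · ·
T4:
  2·area = 4
  edge (10, 18)→(10, 20): d=(0,2) right/bottom  bias=-1
  edge (10, 20)→(8, 8): d=(-2,-12) top-left  bias=+0
  edge (8, 8)→(10, 18): d=(2,10) right/bottom  bias=-1
    (3,1)@(7, 3): e=[6,-2,0] → ·  [on edge]
    (4,6)@(9, 13): e=[2,2,0] → ·  [on edge]
    (5,11)@(11, 23): e=[-2,6,0] → ·  [on edge]
  covered (0 px):
    · · · · · · ·
    · · · · · · ·
    · · · · · · ·
    · · · · · · ·
    · · · · · · ·
    · · · · · · ·
    · · · · · · ·
    · · · · · · ·
    · · · · · · ·
    · · · · · · ·
    · · · · · · ·
    · · · · · · ·

Result: [[5,5],[5,6],[5,7],[5,8],[5,9],[5,10],[6,10],[6,11]]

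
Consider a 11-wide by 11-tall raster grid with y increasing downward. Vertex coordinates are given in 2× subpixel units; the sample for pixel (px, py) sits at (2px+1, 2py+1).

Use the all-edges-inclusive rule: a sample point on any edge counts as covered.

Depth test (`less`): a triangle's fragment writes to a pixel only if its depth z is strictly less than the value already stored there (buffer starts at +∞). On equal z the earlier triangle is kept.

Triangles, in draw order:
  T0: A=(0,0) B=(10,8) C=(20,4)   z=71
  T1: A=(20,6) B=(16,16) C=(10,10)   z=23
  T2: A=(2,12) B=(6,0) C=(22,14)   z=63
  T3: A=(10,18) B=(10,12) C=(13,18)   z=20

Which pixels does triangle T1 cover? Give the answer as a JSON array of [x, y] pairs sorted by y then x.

T0:
  2·area = 120  (B↔C swapped to make it positive)
  edge (0, 0)→(20, 4): d=(20,4) inclusive
  edge (20, 4)→(10, 8): d=(-10,4) inclusive
  edge (10, 8)→(0, 0): d=(-10,-8) inclusive
    (1,0)@(3, 1): e=[8,98,14] → █
    (2,0)@(5, 1): e=[0,90,30] → █  [on edge]
    (3,0)@(7, 1): e=[-8,82,46] → ·
    (1,1)@(3, 3): e=[48,78,-6] → ·
    (2,1)@(5, 3): e=[40,70,10] → █
    (3,1)@(7, 3): e=[32,62,26] → █
    (4,1)@(9, 3): e=[24,54,42] → █
    (5,1)@(11, 3): e=[16,46,58] → █
    (6,1)@(13, 3): e=[8,38,74] → █
    (7,1)@(15, 3): e=[0,30,90] → █  [on edge]
    (8,1)@(17, 3): e=[-8,22,106] → ·
    (2,2)@(5, 5): e=[80,50,-10] → ·
  covered (16 px):
    · █ █ · · · · · · · ·
    · · █ █ █ █ █ █ · · ·
    · · · █ █ █ █ █ █ · ·
    · · · · █ █ · · · · ·
    · · · · · · · · · · ·
    · · · · · · · · · · ·
    · · · · · · · · · · ·
    · · · · · · · · · · ·
    · · · · · · · · · · ·
    · · · · · · · · · · ·
    · · · · · · · · · · ·
T1:
  2·area = 84
  edge (20, 6)→(16, 16): d=(-4,10) inclusive
  edge (16, 16)→(10, 10): d=(-6,-6) inclusive
  edge (10, 10)→(20, 6): d=(10,-4) inclusive
    (0,0)@(1, 1): e=[210,0,-126] → ·  [on edge]
    (1,1)@(3, 3): e=[182,0,-98] → ·  [on edge]
    (2,2)@(5, 5): e=[154,0,-70] → ·  [on edge]
    (3,3)@(7, 7): e=[126,0,-42] → ·  [on edge]
    (9,3)@(19, 7): e=[6,72,6] → █
    (10,3)@(21, 7): e=[-14,84,14] → ·
    (4,4)@(9, 9): e=[98,0,-14] → ·  [on edge]
    (6,4)@(13, 9): e=[58,24,2] → █
    (7,4)@(15, 9): e=[38,36,10] → █
    (8,4)@(17, 9): e=[18,48,18] → █
    (9,4)@(19, 9): e=[-2,60,26] → ·
    (5,5)@(11, 11): e=[70,0,14] → █  [on edge]
    (6,6)@(13, 13): e=[42,0,42] → █  [on edge]
    (7,7)@(15, 15): e=[14,0,70] → █  [on edge]
    (8,8)@(17, 17): e=[-14,0,98] → ·  [on edge]
    (9,9)@(19, 19): e=[-42,0,126] → ·  [on edge]
    (10,10)@(21, 21): e=[-70,0,154] → ·  [on edge]
  covered (12 px):
    · · · · · · · · · · ·
    · · · · · · · · · · ·
    · · · · · · · · · · ·
    · · · · · · · · · █ ·
    · · · · · · █ █ █ · ·
    · · · · · █ █ █ █ · ·
    · · · · · · █ █ █ · ·
    · · · · · · · █ · · ·
    · · · · · · · · · · ·
    · · · · · · · · · · ·
    · · · · · · · · · · ·
T2:
  2·area = 248
  edge (2, 12)→(6, 0): d=(4,-12) inclusive
  edge (6, 0)→(22, 14): d=(16,14) inclusive
  edge (22, 14)→(2, 12): d=(-20,-2) inclusive
    (3,0)@(7, 1): e=[16,2,230] → █
    (4,0)@(9, 1): e=[40,-26,234] → ·
    (2,1)@(5, 3): e=[0,62,186] → █  [on edge]
    (4,1)@(9, 3): e=[48,6,194] → █
    (5,1)@(11, 3): e=[72,-22,198] → ·
    (2,2)@(5, 5): e=[8,94,146] → █
    (5,2)@(11, 5): e=[80,10,158] → █
    (6,2)@(13, 5): e=[104,-18,162] → ·
    (2,3)@(5, 7): e=[16,126,106] → █
    (6,3)@(13, 7): e=[112,14,122] → █
    (7,3)@(15, 7): e=[136,-14,126] → ·
    (1,4)@(3, 9): e=[0,186,62] → █  [on edge]
    (0,7)@(1, 15): e=[0,310,-62] → ·  [on edge]
  covered (32 px):
    · · · █ · · · · · · ·
    · · █ █ █ · · · · · ·
    · · █ █ █ █ · · · · ·
    · · █ █ █ █ █ · · · ·
    · █ █ █ █ █ █ █ · · ·
    · █ █ █ █ █ █ █ █ · ·
    · · · · · · █ █ █ █ ·
    · · · · · · · · · · ·
    · · · · · · · · · · ·
    · · · · · · · · · · ·
    · · · · · · · · · · ·
T3:
  2·area = 18
  edge (10, 18)→(10, 12): d=(0,-6) inclusive
  edge (10, 12)→(13, 18): d=(3,6) inclusive
  edge (13, 18)→(10, 18): d=(-3,0) inclusive
    (5,7)@(11, 15): e=[6,3,9] → █
    (6,7)@(13, 15): e=[18,-9,9] → ·
    (5,8)@(11, 17): e=[6,9,3] → █
    (6,8)@(13, 17): e=[18,-3,3] → ·
    (5,9)@(11, 19): e=[6,15,-3] → ·
  covered (2 px):
    · · · · · · · · · · ·
    · · · · · · · · · · ·
    · · · · · · · · · · ·
    · · · · · · · · · · ·
    · · · · · · · · · · ·
    · · · · · · · · · · ·
    · · · · · · · · · · ·
    · · · · · █ · · · · ·
    · · · · · █ · · · · ·
    · · · · · · · · · · ·
    · · · · · · · · · · ·

Answer: [[9,3],[6,4],[7,4],[8,4],[5,5],[6,5],[7,5],[8,5],[6,6],[7,6],[8,6],[7,7]]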